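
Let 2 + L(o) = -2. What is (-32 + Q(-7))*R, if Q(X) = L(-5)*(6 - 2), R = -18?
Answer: 864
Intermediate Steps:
L(o) = -4 (L(o) = -2 - 2 = -4)
Q(X) = -16 (Q(X) = -4*(6 - 2) = -4*4 = -16)
(-32 + Q(-7))*R = (-32 - 16)*(-18) = -48*(-18) = 864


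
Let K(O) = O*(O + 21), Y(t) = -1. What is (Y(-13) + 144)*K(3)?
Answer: 10296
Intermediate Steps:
K(O) = O*(21 + O)
(Y(-13) + 144)*K(3) = (-1 + 144)*(3*(21 + 3)) = 143*(3*24) = 143*72 = 10296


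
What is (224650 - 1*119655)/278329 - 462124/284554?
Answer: -49372881783/39599815133 ≈ -1.2468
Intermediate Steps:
(224650 - 1*119655)/278329 - 462124/284554 = (224650 - 119655)*(1/278329) - 462124*1/284554 = 104995*(1/278329) - 231062/142277 = 104995/278329 - 231062/142277 = -49372881783/39599815133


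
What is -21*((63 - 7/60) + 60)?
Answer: -51611/20 ≈ -2580.6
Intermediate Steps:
-21*((63 - 7/60) + 60) = -21*(3773/60 + 60) = -21*7373/60 = -51611/20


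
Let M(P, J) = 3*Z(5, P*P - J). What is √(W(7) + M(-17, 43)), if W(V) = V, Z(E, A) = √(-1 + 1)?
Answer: √7 ≈ 2.6458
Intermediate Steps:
Z(E, A) = 0 (Z(E, A) = √0 = 0)
M(P, J) = 0 (M(P, J) = 3*0 = 0)
√(W(7) + M(-17, 43)) = √(7 + 0) = √7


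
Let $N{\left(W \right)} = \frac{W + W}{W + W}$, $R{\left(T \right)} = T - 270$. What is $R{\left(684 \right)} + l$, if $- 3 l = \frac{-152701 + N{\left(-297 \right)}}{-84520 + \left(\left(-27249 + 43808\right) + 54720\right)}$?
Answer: $\frac{5430874}{13241} \approx 410.16$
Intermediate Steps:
$R{\left(T \right)} = -270 + T$
$N{\left(W \right)} = 1$ ($N{\left(W \right)} = \frac{2 W}{2 W} = 2 W \frac{1}{2 W} = 1$)
$l = - \frac{50900}{13241}$ ($l = - \frac{\left(-152701 + 1\right) \frac{1}{-84520 + \left(\left(-27249 + 43808\right) + 54720\right)}}{3} = - \frac{\left(-152700\right) \frac{1}{-84520 + \left(16559 + 54720\right)}}{3} = - \frac{\left(-152700\right) \frac{1}{-84520 + 71279}}{3} = - \frac{\left(-152700\right) \frac{1}{-13241}}{3} = - \frac{\left(-152700\right) \left(- \frac{1}{13241}\right)}{3} = \left(- \frac{1}{3}\right) \frac{152700}{13241} = - \frac{50900}{13241} \approx -3.8441$)
$R{\left(684 \right)} + l = \left(-270 + 684\right) - \frac{50900}{13241} = 414 - \frac{50900}{13241} = \frac{5430874}{13241}$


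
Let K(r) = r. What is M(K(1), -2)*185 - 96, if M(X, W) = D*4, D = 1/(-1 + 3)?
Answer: 274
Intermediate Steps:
D = 1/2 ≈ 0.50000
M(X, W) = 2 (M(X, W) = (1/2)*4 = 2)
M(K(1), -2)*185 - 96 = 2*185 - 96 = 370 - 96 = 274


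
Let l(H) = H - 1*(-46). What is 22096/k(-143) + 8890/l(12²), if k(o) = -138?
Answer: -148571/1311 ≈ -113.33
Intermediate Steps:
l(H) = 46 + H (l(H) = H + 46 = 46 + H)
22096/k(-143) + 8890/l(12²) = 22096/(-138) + 8890/(46 + 12²) = 22096*(-1/138) + 8890/(46 + 144) = -11048/69 + 8890/190 = -11048/69 + 8890*(1/190) = -11048/69 + 889/19 = -148571/1311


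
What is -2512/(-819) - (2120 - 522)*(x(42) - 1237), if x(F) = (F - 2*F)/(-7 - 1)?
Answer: 3224140211/1638 ≈ 1.9683e+6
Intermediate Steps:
x(F) = F/8 (x(F) = -F/(-8) = -F*(-1/8) = F/8)
-2512/(-819) - (2120 - 522)*(x(42) - 1237) = -2512/(-819) - (2120 - 522)*((1/8)*42 - 1237) = -2512*(-1/819) - 1598*(21/4 - 1237) = 2512/819 - 1598*(-4927)/4 = 2512/819 - 1*(-3936673/2) = 2512/819 + 3936673/2 = 3224140211/1638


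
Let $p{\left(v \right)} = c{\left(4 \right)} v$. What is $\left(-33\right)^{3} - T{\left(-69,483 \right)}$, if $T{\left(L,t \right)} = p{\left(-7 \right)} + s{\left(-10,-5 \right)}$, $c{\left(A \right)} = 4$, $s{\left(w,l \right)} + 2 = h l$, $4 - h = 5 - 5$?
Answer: $-35887$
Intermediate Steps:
$h = 4$ ($h = 4 - \left(5 - 5\right) = 4 - 0 = 4 + 0 = 4$)
$s{\left(w,l \right)} = -2 + 4 l$
$p{\left(v \right)} = 4 v$
$T{\left(L,t \right)} = -50$ ($T{\left(L,t \right)} = 4 \left(-7\right) + \left(-2 + 4 \left(-5\right)\right) = -28 - 22 = -50$)
$\left(-33\right)^{3} - T{\left(-69,483 \right)} = \left(-33\right)^{3} - -50 = -35937 + 50 = -35887$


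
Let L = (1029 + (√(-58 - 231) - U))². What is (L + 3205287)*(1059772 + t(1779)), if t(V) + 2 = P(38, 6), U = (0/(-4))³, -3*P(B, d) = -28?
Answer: 13556185358582/3 + 37077439756*I ≈ 4.5187e+12 + 3.7077e+10*I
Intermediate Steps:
P(B, d) = 28/3 (P(B, d) = -⅓*(-28) = 28/3)
U = 0 (U = (0*(-¼))³ = 0³ = 0)
t(V) = 22/3 (t(V) = -2 + 28/3 = 22/3)
L = (1029 + 17*I)² (L = (1029 + (√(-58 - 231) - 1*0))² = (1029 + (√(-289) + 0))² = (1029 + (17*I + 0))² = (1029 + 17*I)² ≈ 1.0586e+6 + 34986.0*I)
(L + 3205287)*(1059772 + t(1779)) = ((1058552 + 34986*I) + 3205287)*(1059772 + 22/3) = (4263839 + 34986*I)*(3179338/3) = 13556185358582/3 + 37077439756*I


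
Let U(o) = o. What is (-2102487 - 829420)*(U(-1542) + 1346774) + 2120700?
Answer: -3944092996724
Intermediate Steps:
(-2102487 - 829420)*(U(-1542) + 1346774) + 2120700 = (-2102487 - 829420)*(-1542 + 1346774) + 2120700 = -2931907*1345232 + 2120700 = -3944095117424 + 2120700 = -3944092996724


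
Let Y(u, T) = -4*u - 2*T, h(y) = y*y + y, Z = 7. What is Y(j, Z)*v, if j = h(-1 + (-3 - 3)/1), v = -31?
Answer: 5642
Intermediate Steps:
h(y) = y + y**2 (h(y) = y**2 + y = y + y**2)
j = 42 (j = (-1 + (-3 - 3)/1)*(1 + (-1 + (-3 - 3)/1)) = (-1 - 6*1)*(1 + (-1 - 6*1)) = (-1 - 6)*(1 + (-1 - 6)) = -7*(1 - 7) = -7*(-6) = 42)
Y(j, Z)*v = (-4*42 - 2*7)*(-31) = (-168 - 14)*(-31) = -182*(-31) = 5642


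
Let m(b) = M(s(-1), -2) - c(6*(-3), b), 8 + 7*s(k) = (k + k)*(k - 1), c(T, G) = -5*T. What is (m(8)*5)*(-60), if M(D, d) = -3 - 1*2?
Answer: 28500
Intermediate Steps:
s(k) = -8/7 + 2*k*(-1 + k)/7 (s(k) = -8/7 + ((k + k)*(k - 1))/7 = -8/7 + ((2*k)*(-1 + k))/7 = -8/7 + (2*k*(-1 + k))/7 = -8/7 + 2*k*(-1 + k)/7)
M(D, d) = -5 (M(D, d) = -3 - 2 = -5)
m(b) = -95 (m(b) = -5 - (-5)*6*(-3) = -5 - (-5)*(-18) = -5 - 1*90 = -5 - 90 = -95)
(m(8)*5)*(-60) = -95*5*(-60) = -475*(-60) = 28500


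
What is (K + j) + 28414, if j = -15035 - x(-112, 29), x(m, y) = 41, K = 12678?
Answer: 26016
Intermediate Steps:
j = -15076 (j = -15035 - 1*41 = -15035 - 41 = -15076)
(K + j) + 28414 = (12678 - 15076) + 28414 = -2398 + 28414 = 26016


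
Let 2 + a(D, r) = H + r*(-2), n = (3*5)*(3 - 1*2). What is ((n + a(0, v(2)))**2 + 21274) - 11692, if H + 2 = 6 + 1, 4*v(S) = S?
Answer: 9871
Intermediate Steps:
v(S) = S/4
H = 5 (H = -2 + (6 + 1) = -2 + 7 = 5)
n = 15 (n = 15*(3 - 2) = 15*1 = 15)
a(D, r) = 3 - 2*r (a(D, r) = -2 + (5 + r*(-2)) = -2 + (5 - 2*r) = 3 - 2*r)
((n + a(0, v(2)))**2 + 21274) - 11692 = ((15 + (3 - 2/2))**2 + 21274) - 11692 = ((15 + (3 - 2*1/2))**2 + 21274) - 11692 = ((15 + (3 - 1))**2 + 21274) - 11692 = ((15 + 2)**2 + 21274) - 11692 = (17**2 + 21274) - 11692 = (289 + 21274) - 11692 = 21563 - 11692 = 9871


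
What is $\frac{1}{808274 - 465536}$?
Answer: $\frac{1}{342738} \approx 2.9177 \cdot 10^{-6}$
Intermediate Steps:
$\frac{1}{808274 - 465536} = \frac{1}{342738}$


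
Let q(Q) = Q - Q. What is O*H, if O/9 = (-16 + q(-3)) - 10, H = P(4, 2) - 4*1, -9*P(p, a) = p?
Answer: 1040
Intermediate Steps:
P(p, a) = -p/9
H = -40/9 (H = -⅑*4 - 4*1 = -4/9 - 4 = -40/9 ≈ -4.4444)
q(Q) = 0
O = -234 (O = 9*((-16 + 0) - 10) = 9*(-16 - 10) = 9*(-26) = -234)
O*H = -234*(-40/9) = 1040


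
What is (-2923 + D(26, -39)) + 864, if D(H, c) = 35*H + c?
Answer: -1188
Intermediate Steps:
D(H, c) = c + 35*H
(-2923 + D(26, -39)) + 864 = (-2923 + (-39 + 35*26)) + 864 = (-2923 + (-39 + 910)) + 864 = (-2923 + 871) + 864 = -2052 + 864 = -1188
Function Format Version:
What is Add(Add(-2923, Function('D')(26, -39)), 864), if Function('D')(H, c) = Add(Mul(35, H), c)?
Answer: -1188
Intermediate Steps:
Function('D')(H, c) = Add(c, Mul(35, H))
Add(Add(-2923, Function('D')(26, -39)), 864) = Add(Add(-2923, Add(-39, Mul(35, 26))), 864) = Add(Add(-2923, Add(-39, 910)), 864) = Add(Add(-2923, 871), 864) = Add(-2052, 864) = -1188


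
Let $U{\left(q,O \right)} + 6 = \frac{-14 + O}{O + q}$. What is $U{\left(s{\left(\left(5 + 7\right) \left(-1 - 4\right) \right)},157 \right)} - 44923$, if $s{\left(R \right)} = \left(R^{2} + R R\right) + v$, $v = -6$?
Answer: $- \frac{330272936}{7351} \approx -44929.0$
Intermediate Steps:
$s{\left(R \right)} = -6 + 2 R^{2}$ ($s{\left(R \right)} = \left(R^{2} + R R\right) - 6 = \left(R^{2} + R^{2}\right) - 6 = 2 R^{2} - 6 = -6 + 2 R^{2}$)
$U{\left(q,O \right)} = -6 + \frac{-14 + O}{O + q}$
$U{\left(s{\left(\left(5 + 7\right) \left(-1 - 4\right) \right)},157 \right)} - 44923 = \frac{-14 - 6 \left(-6 + 2 \left(\left(5 + 7\right) \left(-1 - 4\right)\right)^{2}\right) - 785}{157 - \left(6 - 2 \left(\left(5 + 7\right) \left(-1 - 4\right)\right)^{2}\right)} - 44923 = \frac{-14 - 6 \left(-6 + 2 \left(12 \left(-5\right)\right)^{2}\right) - 785}{157 - \left(6 - 2 \left(12 \left(-5\right)\right)^{2}\right)} - 44923 = \frac{-14 - 6 \left(-6 + 2 \left(-60\right)^{2}\right) - 785}{157 - \left(6 - 2 \left(-60\right)^{2}\right)} - 44923 = \frac{-14 - 6 \left(-6 + 2 \cdot 3600\right) - 785}{157 + \left(-6 + 2 \cdot 3600\right)} - 44923 = \frac{-14 - 6 \left(-6 + 7200\right) - 785}{157 + \left(-6 + 7200\right)} - 44923 = \frac{-14 - 43164 - 785}{157 + 7194} - 44923 = \frac{-14 - 43164 - 785}{7351} - 44923 = \frac{1}{7351} \left(-43963\right) - 44923 = - \frac{43963}{7351} - 44923 = - \frac{330272936}{7351}$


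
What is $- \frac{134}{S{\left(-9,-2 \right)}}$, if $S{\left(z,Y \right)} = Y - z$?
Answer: $- \frac{134}{7} \approx -19.143$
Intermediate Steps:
$- \frac{134}{S{\left(-9,-2 \right)}} = - \frac{134}{-2 - -9} = - \frac{134}{-2 + 9} = - \frac{134}{7}$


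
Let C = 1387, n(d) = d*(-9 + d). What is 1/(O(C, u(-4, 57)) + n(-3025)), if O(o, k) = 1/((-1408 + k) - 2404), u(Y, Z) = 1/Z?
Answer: 217283/1994190781493 ≈ 1.0896e-7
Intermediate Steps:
O(o, k) = 1/(-3812 + k)
1/(O(C, u(-4, 57)) + n(-3025)) = 1/(1/(-3812 + 1/57) - 3025*(-9 - 3025)) = 1/(1/(-3812 + 1/57) - 3025*(-3034)) = 1/(1/(-217283/57) + 9177850) = 1/(-57/217283 + 9177850) = 1/(1994190781493/217283) = 217283/1994190781493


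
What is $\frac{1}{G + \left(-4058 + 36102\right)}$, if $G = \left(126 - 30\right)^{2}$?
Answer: $\frac{1}{41260} \approx 2.4237 \cdot 10^{-5}$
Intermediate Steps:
$G = 9216$ ($G = 96^{2} = 9216$)
$\frac{1}{G + \left(-4058 + 36102\right)} = \frac{1}{9216 + \left(-4058 + 36102\right)} = \frac{1}{9216 + 32044} = \frac{1}{41260}$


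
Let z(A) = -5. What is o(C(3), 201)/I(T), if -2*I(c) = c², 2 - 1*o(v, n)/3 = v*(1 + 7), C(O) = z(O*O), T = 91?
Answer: -36/1183 ≈ -0.030431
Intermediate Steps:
C(O) = -5
o(v, n) = 6 - 24*v (o(v, n) = 6 - 3*v*(1 + 7) = 6 - 3*v*8 = 6 - 24*v)
I(c) = -c²/2
o(C(3), 201)/I(T) = (6 - 24*(-5))/((-½*91²)) = (6 + 120)/((-½*8281)) = 126/(-8281/2) = 126*(-2/8281) = -36/1183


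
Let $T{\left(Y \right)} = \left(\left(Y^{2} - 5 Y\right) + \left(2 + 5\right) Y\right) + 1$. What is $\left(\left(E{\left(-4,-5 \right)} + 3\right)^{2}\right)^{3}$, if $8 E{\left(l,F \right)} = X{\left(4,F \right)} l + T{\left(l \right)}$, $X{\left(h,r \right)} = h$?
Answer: $\frac{24137569}{262144} \approx 92.078$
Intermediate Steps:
$T{\left(Y \right)} = 1 + Y^{2} + 2 Y$ ($T{\left(Y \right)} = \left(\left(Y^{2} - 5 Y\right) + 7 Y\right) + 1 = \left(Y^{2} + 2 Y\right) + 1 = 1 + Y^{2} + 2 Y$)
$E{\left(l,F \right)} = \frac{1}{8} + \frac{l^{2}}{8} + \frac{3 l}{4}$ ($E{\left(l,F \right)} = \frac{4 l + \left(1 + l^{2} + 2 l\right)}{8} = \frac{1 + l^{2} + 6 l}{8} = \frac{1}{8} + \frac{l^{2}}{8} + \frac{3 l}{4}$)
$\left(\left(E{\left(-4,-5 \right)} + 3\right)^{2}\right)^{3} = \left(\left(\left(\frac{1}{8} + \frac{\left(-4\right)^{2}}{8} + \frac{3}{4} \left(-4\right)\right) + 3\right)^{2}\right)^{3} = \left(\left(\left(\frac{1}{8} + \frac{1}{8} \cdot 16 - 3\right) + 3\right)^{2}\right)^{3} = \left(\left(\left(\frac{1}{8} + 2 - 3\right) + 3\right)^{2}\right)^{3} = \left(\left(- \frac{7}{8} + 3\right)^{2}\right)^{3} = \left(\left(\frac{17}{8}\right)^{2}\right)^{3} = \left(\frac{289}{64}\right)^{3} = \frac{24137569}{262144}$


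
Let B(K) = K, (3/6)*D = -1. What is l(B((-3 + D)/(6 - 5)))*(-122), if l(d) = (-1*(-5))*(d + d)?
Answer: 6100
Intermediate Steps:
D = -2 (D = 2*(-1) = -2)
l(d) = 10*d (l(d) = 5*(2*d) = 10*d)
l(B((-3 + D)/(6 - 5)))*(-122) = (10*((-3 - 2)/(6 - 5)))*(-122) = (10*(-5/1))*(-122) = (10*(-5*1))*(-122) = (10*(-5))*(-122) = -50*(-122) = 6100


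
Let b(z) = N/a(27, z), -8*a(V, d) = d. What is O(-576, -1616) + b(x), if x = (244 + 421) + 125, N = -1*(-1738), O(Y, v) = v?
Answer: -8168/5 ≈ -1633.6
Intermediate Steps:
a(V, d) = -d/8
N = 1738
x = 790 (x = 665 + 125 = 790)
b(z) = -13904/z (b(z) = 1738/((-z/8)) = 1738*(-8/z) = -13904/z)
O(-576, -1616) + b(x) = -1616 - 13904/790 = -1616 - 13904*1/790 = -1616 - 88/5 = -8168/5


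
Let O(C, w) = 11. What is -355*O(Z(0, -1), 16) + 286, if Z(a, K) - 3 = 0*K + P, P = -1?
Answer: -3619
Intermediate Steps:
Z(a, K) = 2 (Z(a, K) = 3 + (0*K - 1) = 3 + (0 - 1) = 3 - 1 = 2)
-355*O(Z(0, -1), 16) + 286 = -355*11 + 286 = -3905 + 286 = -3619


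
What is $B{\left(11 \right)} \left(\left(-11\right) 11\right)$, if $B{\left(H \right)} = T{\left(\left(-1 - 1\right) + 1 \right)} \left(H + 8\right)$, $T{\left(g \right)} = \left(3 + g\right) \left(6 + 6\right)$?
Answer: $-55176$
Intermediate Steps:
$T{\left(g \right)} = 36 + 12 g$ ($T{\left(g \right)} = \left(3 + g\right) 12 = 36 + 12 g$)
$B{\left(H \right)} = 192 + 24 H$ ($B{\left(H \right)} = \left(36 + 12 \left(\left(-1 - 1\right) + 1\right)\right) \left(H + 8\right) = \left(36 + 12 \left(-2 + 1\right)\right) \left(8 + H\right) = \left(36 + 12 \left(-1\right)\right) \left(8 + H\right) = \left(36 - 12\right) \left(8 + H\right) = 24 \left(8 + H\right) = 192 + 24 H$)
$B{\left(11 \right)} \left(\left(-11\right) 11\right) = \left(192 + 24 \cdot 11\right) \left(\left(-11\right) 11\right) = \left(192 + 264\right) \left(-121\right) = 456 \left(-121\right) = -55176$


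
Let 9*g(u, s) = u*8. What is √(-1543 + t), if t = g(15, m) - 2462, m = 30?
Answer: 5*I*√1437/3 ≈ 63.18*I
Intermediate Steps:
g(u, s) = 8*u/9 (g(u, s) = (u*8)/9 = (8*u)/9 = 8*u/9)
t = -7346/3 (t = (8/9)*15 - 2462 = 40/3 - 2462 = -7346/3 ≈ -2448.7)
√(-1543 + t) = √(-1543 - 7346/3) = √(-11975/3) = 5*I*√1437/3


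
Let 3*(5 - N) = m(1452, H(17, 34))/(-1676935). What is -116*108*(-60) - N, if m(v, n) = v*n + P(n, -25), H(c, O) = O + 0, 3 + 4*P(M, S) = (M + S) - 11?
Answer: 15126121196033/20123220 ≈ 7.5168e+5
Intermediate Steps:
P(M, S) = -7/2 + M/4 + S/4 (P(M, S) = -¾ + ((M + S) - 11)/4 = -¾ + (-11 + M + S)/4 = -¾ + (-11/4 + M/4 + S/4) = -7/2 + M/4 + S/4)
H(c, O) = O
m(v, n) = -39/4 + n/4 + n*v (m(v, n) = v*n + (-7/2 + n/4 + (¼)*(-25)) = n*v + (-7/2 + n/4 - 25/4) = n*v + (-39/4 + n/4) = -39/4 + n/4 + n*v)
N = 100813567/20123220 (N = 5 - (-39/4 + (¼)*34 + 34*1452)/(3*(-1676935)) = 5 - (-39/4 + 17/2 + 49368)*(-1)/(3*1676935) = 5 - 197467*(-1)/(12*1676935) = 5 - ⅓*(-197467/6707740) = 5 + 197467/20123220 = 100813567/20123220 ≈ 5.0098)
-116*108*(-60) - N = -116*108*(-60) - 1*100813567/20123220 = -12528*(-60) - 100813567/20123220 = 751680 - 100813567/20123220 = 15126121196033/20123220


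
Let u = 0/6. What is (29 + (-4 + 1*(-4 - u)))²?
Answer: 441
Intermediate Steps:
u = 0 (u = 0*(⅙) = 0)
(29 + (-4 + 1*(-4 - u)))² = (29 + (-4 + 1*(-4 - 1*0)))² = (29 + (-4 + 1*(-4 + 0)))² = (29 + (-4 + 1*(-4)))² = (29 + (-4 - 4))² = (29 - 8)² = 21² = 441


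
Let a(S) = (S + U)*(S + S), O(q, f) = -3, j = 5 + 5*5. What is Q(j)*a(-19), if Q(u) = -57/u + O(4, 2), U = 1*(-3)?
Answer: -20482/5 ≈ -4096.4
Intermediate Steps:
U = -3
j = 30 (j = 5 + 25 = 30)
a(S) = 2*S*(-3 + S) (a(S) = (S - 3)*(S + S) = (-3 + S)*(2*S) = 2*S*(-3 + S))
Q(u) = -3 - 57/u (Q(u) = -57/u - 3 = -3 - 57/u)
Q(j)*a(-19) = (-3 - 57/30)*(2*(-19)*(-3 - 19)) = (-3 - 57*1/30)*(2*(-19)*(-22)) = (-3 - 19/10)*836 = -49/10*836 = -20482/5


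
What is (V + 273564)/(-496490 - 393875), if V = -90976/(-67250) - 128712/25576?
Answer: -29407495064011/95713458430625 ≈ -0.30725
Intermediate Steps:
V = -395567489/107499125 (V = -90976*(-1/67250) - 128712*1/25576 = 45488/33625 - 16089/3197 = -395567489/107499125 ≈ -3.6797)
(V + 273564)/(-496490 - 393875) = (-395567489/107499125 + 273564)/(-496490 - 393875) = (29407495064011/107499125)/(-890365) = (29407495064011/107499125)*(-1/890365) = -29407495064011/95713458430625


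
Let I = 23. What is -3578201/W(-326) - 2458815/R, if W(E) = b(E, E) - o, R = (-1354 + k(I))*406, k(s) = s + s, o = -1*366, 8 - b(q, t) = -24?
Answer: -316536312713/35226184 ≈ -8985.8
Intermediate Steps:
b(q, t) = 32 (b(q, t) = 8 - 1*(-24) = 8 + 24 = 32)
o = -366
k(s) = 2*s
R = -531048 (R = (-1354 + 2*23)*406 = (-1354 + 46)*406 = -1308*406 = -531048)
W(E) = 398 (W(E) = 32 - 1*(-366) = 32 + 366 = 398)
-3578201/W(-326) - 2458815/R = -3578201/398 - 2458815/(-531048) = -3578201*1/398 - 2458815*(-1/531048) = -3578201/398 + 819605/177016 = -316536312713/35226184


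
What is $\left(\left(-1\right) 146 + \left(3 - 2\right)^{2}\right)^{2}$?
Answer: $21025$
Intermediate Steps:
$\left(\left(-1\right) 146 + \left(3 - 2\right)^{2}\right)^{2} = \left(-146 + 1^{2}\right)^{2} = \left(-146 + 1\right)^{2} = \left(-145\right)^{2} = 21025$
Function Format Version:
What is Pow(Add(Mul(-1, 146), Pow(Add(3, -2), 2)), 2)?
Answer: 21025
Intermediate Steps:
Pow(Add(Mul(-1, 146), Pow(Add(3, -2), 2)), 2) = Pow(Add(-146, Pow(1, 2)), 2) = Pow(Add(-146, 1), 2) = Pow(-145, 2) = 21025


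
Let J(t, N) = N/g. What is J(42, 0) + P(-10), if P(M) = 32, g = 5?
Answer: 32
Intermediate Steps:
J(t, N) = N/5
J(42, 0) + P(-10) = (⅕)*0 + 32 = 0 + 32 = 32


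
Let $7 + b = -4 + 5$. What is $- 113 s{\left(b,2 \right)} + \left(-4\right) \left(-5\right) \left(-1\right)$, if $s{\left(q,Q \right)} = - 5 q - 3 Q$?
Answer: $-2732$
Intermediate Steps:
$b = -6$ ($b = -7 + \left(-4 + 5\right) = -7 + 1 = -6$)
$- 113 s{\left(b,2 \right)} + \left(-4\right) \left(-5\right) \left(-1\right) = - 113 \left(\left(-5\right) \left(-6\right) - 6\right) + \left(-4\right) \left(-5\right) \left(-1\right) = - 113 \left(30 - 6\right) + 20 \left(-1\right) = \left(-113\right) 24 - 20 = -2712 - 20 = -2732$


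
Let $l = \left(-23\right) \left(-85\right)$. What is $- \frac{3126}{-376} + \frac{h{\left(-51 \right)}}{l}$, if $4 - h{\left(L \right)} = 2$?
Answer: $\frac{3056041}{367540} \approx 8.3148$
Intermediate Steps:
$h{\left(L \right)} = 2$ ($h{\left(L \right)} = 4 - 2 = 2$)
$l = 1955$
$- \frac{3126}{-376} + \frac{h{\left(-51 \right)}}{l} = - \frac{3126}{-376} + \frac{2}{1955} = \left(-3126\right) \left(- \frac{1}{376}\right) + 2 \cdot \frac{1}{1955} = \frac{1563}{188} + \frac{2}{1955} = \frac{3056041}{367540}$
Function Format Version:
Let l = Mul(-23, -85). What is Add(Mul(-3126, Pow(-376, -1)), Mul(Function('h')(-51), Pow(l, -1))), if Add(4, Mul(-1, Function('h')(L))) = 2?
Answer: Rational(3056041, 367540) ≈ 8.3148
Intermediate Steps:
Function('h')(L) = 2 (Function('h')(L) = Add(4, Mul(-1, 2)) = Add(4, -2) = 2)
l = 1955
Add(Mul(-3126, Pow(-376, -1)), Mul(Function('h')(-51), Pow(l, -1))) = Add(Mul(-3126, Pow(-376, -1)), Mul(2, Pow(1955, -1))) = Add(Mul(-3126, Rational(-1, 376)), Mul(2, Rational(1, 1955))) = Add(Rational(1563, 188), Rational(2, 1955)) = Rational(3056041, 367540)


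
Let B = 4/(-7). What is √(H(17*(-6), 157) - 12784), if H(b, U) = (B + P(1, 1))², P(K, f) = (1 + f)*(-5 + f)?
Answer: 4*I*√38926/7 ≈ 112.74*I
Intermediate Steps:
B = -4/7 (B = 4*(-⅐) = -4/7 ≈ -0.57143)
H(b, U) = 3600/49 (H(b, U) = (-4/7 + (-5 + 1² - 4*1))² = (-4/7 + (-5 + 1 - 4))² = (-4/7 - 8)² = (-60/7)² = 3600/49)
√(H(17*(-6), 157) - 12784) = √(3600/49 - 12784) = √(-622816/49) = 4*I*√38926/7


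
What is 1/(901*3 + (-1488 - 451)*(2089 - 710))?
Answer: -1/2671178 ≈ -3.7437e-7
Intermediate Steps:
1/(901*3 + (-1488 - 451)*(2089 - 710)) = 1/(2703 - 1939*1379) = 1/(2703 - 2673881) = 1/(-2671178) = -1/2671178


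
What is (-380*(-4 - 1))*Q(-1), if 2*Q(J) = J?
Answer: -950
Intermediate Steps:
Q(J) = J/2
(-380*(-4 - 1))*Q(-1) = (-380*(-4 - 1))*((½)*(-1)) = -380*(-5)*(-½) = -76*(-25)*(-½) = 1900*(-½) = -950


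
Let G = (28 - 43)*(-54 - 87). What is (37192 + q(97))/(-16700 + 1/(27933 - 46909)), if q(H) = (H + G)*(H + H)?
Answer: -2949629440/105633067 ≈ -27.923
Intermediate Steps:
G = 2115 (G = -15*(-141) = 2115)
q(H) = 2*H*(2115 + H) (q(H) = (H + 2115)*(H + H) = (2115 + H)*(2*H) = 2*H*(2115 + H))
(37192 + q(97))/(-16700 + 1/(27933 - 46909)) = (37192 + 2*97*(2115 + 97))/(-16700 + 1/(27933 - 46909)) = (37192 + 2*97*2212)/(-16700 + 1/(-18976)) = (37192 + 429128)/(-16700 - 1/18976) = 466320/(-316899201/18976) = 466320*(-18976/316899201) = -2949629440/105633067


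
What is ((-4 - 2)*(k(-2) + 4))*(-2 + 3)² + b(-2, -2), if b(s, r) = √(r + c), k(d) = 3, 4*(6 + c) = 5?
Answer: -42 + 3*I*√3/2 ≈ -42.0 + 2.5981*I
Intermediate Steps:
c = -19/4 (c = -6 + (¼)*5 = -6 + 5/4 = -19/4 ≈ -4.7500)
b(s, r) = √(-19/4 + r) (b(s, r) = √(r - 19/4) = √(-19/4 + r))
((-4 - 2)*(k(-2) + 4))*(-2 + 3)² + b(-2, -2) = ((-4 - 2)*(3 + 4))*(-2 + 3)² + √(-19 + 4*(-2))/2 = -6*7*1² + √(-19 - 8)/2 = -42*1 + √(-27)/2 = -42 + (3*I*√3)/2 = -42 + 3*I*√3/2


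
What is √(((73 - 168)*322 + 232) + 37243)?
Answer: 9*√85 ≈ 82.976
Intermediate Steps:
√(((73 - 168)*322 + 232) + 37243) = √((-95*322 + 232) + 37243) = √((-30590 + 232) + 37243) = √(-30358 + 37243) = √6885 = 9*√85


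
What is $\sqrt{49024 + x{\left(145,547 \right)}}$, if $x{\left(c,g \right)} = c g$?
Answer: $\sqrt{128339} \approx 358.24$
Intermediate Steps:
$\sqrt{49024 + x{\left(145,547 \right)}} = \sqrt{49024 + 145 \cdot 547} = \sqrt{49024 + 79315} = \sqrt{128339}$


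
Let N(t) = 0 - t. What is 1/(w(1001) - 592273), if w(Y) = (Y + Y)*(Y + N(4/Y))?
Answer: 1/1411721 ≈ 7.0836e-7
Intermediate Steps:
N(t) = -t
w(Y) = 2*Y*(Y - 4/Y) (w(Y) = (Y + Y)*(Y - 4/Y) = (2*Y)*(Y - 4/Y) = 2*Y*(Y - 4/Y))
1/(w(1001) - 592273) = 1/((-8 + 2*1001²) - 592273) = 1/((-8 + 2*1002001) - 592273) = 1/((-8 + 2004002) - 592273) = 1/(2003994 - 592273) = 1/1411721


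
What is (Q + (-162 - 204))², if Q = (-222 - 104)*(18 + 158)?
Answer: 3334138564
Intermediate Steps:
Q = -57376 (Q = -326*176 = -57376)
(Q + (-162 - 204))² = (-57376 + (-162 - 204))² = (-57376 - 366)² = (-57742)² = 3334138564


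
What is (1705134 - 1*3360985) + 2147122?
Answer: 491271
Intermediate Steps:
(1705134 - 1*3360985) + 2147122 = (1705134 - 3360985) + 2147122 = -1655851 + 2147122 = 491271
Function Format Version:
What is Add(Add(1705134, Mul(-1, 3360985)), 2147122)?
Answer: 491271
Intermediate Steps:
Add(Add(1705134, Mul(-1, 3360985)), 2147122) = Add(Add(1705134, -3360985), 2147122) = Add(-1655851, 2147122) = 491271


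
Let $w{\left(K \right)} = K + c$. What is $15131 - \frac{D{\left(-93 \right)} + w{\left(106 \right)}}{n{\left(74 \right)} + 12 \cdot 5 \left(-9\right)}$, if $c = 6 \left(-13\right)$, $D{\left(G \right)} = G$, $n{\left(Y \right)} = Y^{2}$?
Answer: $\frac{74686681}{4936} \approx 15131.0$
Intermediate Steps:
$c = -78$
$w{\left(K \right)} = -78 + K$ ($w{\left(K \right)} = K - 78 = -78 + K$)
$15131 - \frac{D{\left(-93 \right)} + w{\left(106 \right)}}{n{\left(74 \right)} + 12 \cdot 5 \left(-9\right)} = 15131 - \frac{-93 + \left(-78 + 106\right)}{74^{2} + 12 \cdot 5 \left(-9\right)} = 15131 - \frac{-93 + 28}{5476 + 60 \left(-9\right)} = 15131 - - \frac{65}{5476 - 540} = 15131 - - \frac{65}{4936} = 15131 + \frac{65}{4936} = \frac{74686681}{4936}$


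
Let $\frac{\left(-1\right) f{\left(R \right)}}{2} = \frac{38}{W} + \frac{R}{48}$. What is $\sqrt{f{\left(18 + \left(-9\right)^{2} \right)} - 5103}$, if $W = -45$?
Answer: $\frac{i \sqrt{18379570}}{60} \approx 71.452 i$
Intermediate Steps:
$f{\left(R \right)} = \frac{76}{45} - \frac{R}{24}$ ($f{\left(R \right)} = - 2 \left(\frac{38}{-45} + \frac{R}{48}\right) = - 2 \left(38 \left(- \frac{1}{45}\right) + R \frac{1}{48}\right) = - 2 \left(- \frac{38}{45} + \frac{R}{48}\right) = \frac{76}{45} - \frac{R}{24}$)
$\sqrt{f{\left(18 + \left(-9\right)^{2} \right)} - 5103} = \sqrt{\left(\frac{76}{45} - \frac{18 + \left(-9\right)^{2}}{24}\right) - 5103} = \sqrt{\left(\frac{76}{45} - \frac{18 + 81}{24}\right) + \left(-9725 + 4622\right)} = \sqrt{\left(\frac{76}{45} - \frac{33}{8}\right) - 5103} = \sqrt{- \frac{877}{360} - 5103} = \sqrt{- \frac{1837957}{360}} = \frac{i \sqrt{18379570}}{60}$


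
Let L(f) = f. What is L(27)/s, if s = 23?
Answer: 27/23 ≈ 1.1739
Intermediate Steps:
L(27)/s = 27/23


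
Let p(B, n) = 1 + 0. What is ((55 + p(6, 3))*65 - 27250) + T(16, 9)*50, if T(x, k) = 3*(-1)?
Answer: -23760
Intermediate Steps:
T(x, k) = -3
p(B, n) = 1
((55 + p(6, 3))*65 - 27250) + T(16, 9)*50 = ((55 + 1)*65 - 27250) - 3*50 = (56*65 - 27250) - 150 = (3640 - 27250) - 150 = -23610 - 150 = -23760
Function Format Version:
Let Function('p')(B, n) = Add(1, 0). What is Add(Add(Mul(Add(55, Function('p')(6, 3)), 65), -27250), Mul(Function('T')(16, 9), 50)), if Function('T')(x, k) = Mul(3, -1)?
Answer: -23760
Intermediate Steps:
Function('T')(x, k) = -3
Function('p')(B, n) = 1
Add(Add(Mul(Add(55, Function('p')(6, 3)), 65), -27250), Mul(Function('T')(16, 9), 50)) = Add(Add(Mul(Add(55, 1), 65), -27250), Mul(-3, 50)) = Add(Add(Mul(56, 65), -27250), -150) = Add(Add(3640, -27250), -150) = Add(-23610, -150) = -23760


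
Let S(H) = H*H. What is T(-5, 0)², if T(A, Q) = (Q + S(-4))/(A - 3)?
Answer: 4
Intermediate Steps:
S(H) = H²
T(A, Q) = (16 + Q)/(-3 + A) (T(A, Q) = (Q + (-4)²)/(A - 3) = (Q + 16)/(-3 + A) = (16 + Q)/(-3 + A))
T(-5, 0)² = ((16 + 0)/(-3 - 5))² = (16/(-8))² = (-⅛*16)² = (-2)² = 4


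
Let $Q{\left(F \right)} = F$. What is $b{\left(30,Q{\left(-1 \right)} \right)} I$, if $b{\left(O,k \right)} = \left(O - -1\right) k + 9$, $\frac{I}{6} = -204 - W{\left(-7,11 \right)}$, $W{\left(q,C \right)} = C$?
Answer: $28380$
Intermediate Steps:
$I = -1290$ ($I = 6 \left(-204 - 11\right) = 6 \left(-215\right) = -1290$)
$b{\left(O,k \right)} = 9 + k \left(1 + O\right)$ ($b{\left(O,k \right)} = \left(O + 1\right) k + 9 = \left(1 + O\right) k + 9 = k \left(1 + O\right) + 9 = 9 + k \left(1 + O\right)$)
$b{\left(30,Q{\left(-1 \right)} \right)} I = \left(9 - 1 + 30 \left(-1\right)\right) \left(-1290\right) = \left(9 - 1 - 30\right) \left(-1290\right) = \left(-22\right) \left(-1290\right) = 28380$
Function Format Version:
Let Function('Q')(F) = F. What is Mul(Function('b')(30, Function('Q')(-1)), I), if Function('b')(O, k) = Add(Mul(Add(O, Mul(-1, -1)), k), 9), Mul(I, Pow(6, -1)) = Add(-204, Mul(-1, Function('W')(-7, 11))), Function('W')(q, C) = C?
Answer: 28380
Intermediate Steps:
I = -1290 (I = Mul(6, Add(-204, Mul(-1, 11))) = Mul(6, Add(-204, -11)) = Mul(6, -215) = -1290)
Function('b')(O, k) = Add(9, Mul(k, Add(1, O))) (Function('b')(O, k) = Add(Mul(Add(O, 1), k), 9) = Add(Mul(Add(1, O), k), 9) = Add(Mul(k, Add(1, O)), 9) = Add(9, Mul(k, Add(1, O))))
Mul(Function('b')(30, Function('Q')(-1)), I) = Mul(Add(9, -1, Mul(30, -1)), -1290) = Mul(Add(9, -1, -30), -1290) = Mul(-22, -1290) = 28380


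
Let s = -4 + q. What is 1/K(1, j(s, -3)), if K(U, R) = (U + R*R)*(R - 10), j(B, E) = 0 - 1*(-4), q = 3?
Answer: -1/102 ≈ -0.0098039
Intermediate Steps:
s = -1 (s = -4 + 3 = -1)
j(B, E) = 4 (j(B, E) = 0 + 4 = 4)
K(U, R) = (-10 + R)*(U + R**2) (K(U, R) = (U + R**2)*(-10 + R) = (-10 + R)*(U + R**2))
1/K(1, j(s, -3)) = 1/(4**3 - 10*1 - 10*4**2 + 4*1) = 1/(64 - 10 - 10*16 + 4) = 1/(64 - 10 - 160 + 4) = 1/(-102) = -1/102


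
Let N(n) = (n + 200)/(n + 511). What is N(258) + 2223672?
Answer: 1710004226/769 ≈ 2.2237e+6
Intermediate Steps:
N(n) = (200 + n)/(511 + n)
N(258) + 2223672 = (200 + 258)/(511 + 258) + 2223672 = 458/769 + 2223672 = 1710004226/769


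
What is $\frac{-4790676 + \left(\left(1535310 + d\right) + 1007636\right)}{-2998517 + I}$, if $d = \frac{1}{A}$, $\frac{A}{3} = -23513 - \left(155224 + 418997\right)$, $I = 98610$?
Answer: $\frac{4030633931461}{5200119032214} \approx 0.7751$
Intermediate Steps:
$A = -1793202$ ($A = 3 \left(-23513 - \left(155224 + 418997\right)\right) = 3 \left(-23513 - 574221\right) = 3 \left(-597734\right) = -1793202$)
$d = - \frac{1}{1793202}$ ($d = \frac{1}{-1793202} = - \frac{1}{1793202} \approx -5.5766 \cdot 10^{-7}$)
$\frac{-4790676 + \left(\left(1535310 + d\right) + 1007636\right)}{-2998517 + I} = \frac{-4790676 + \left(\left(1535310 - \frac{1}{1793202}\right) + 1007636\right)}{-2998517 + 98610} = \frac{-4790676 + \left(\frac{2753120962619}{1793202} + 1007636\right)}{-2899907} = \left(-4790676 + \frac{4560015853091}{1793202}\right) \left(- \frac{1}{2899907}\right) = \left(- \frac{4030633931461}{1793202}\right) \left(- \frac{1}{2899907}\right) = \frac{4030633931461}{5200119032214}$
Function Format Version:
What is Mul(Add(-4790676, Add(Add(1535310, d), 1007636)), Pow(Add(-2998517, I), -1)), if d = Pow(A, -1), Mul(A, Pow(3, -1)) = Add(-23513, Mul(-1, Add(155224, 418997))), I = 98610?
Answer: Rational(4030633931461, 5200119032214) ≈ 0.77510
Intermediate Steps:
A = -1793202 (A = Mul(3, Add(-23513, Mul(-1, Add(155224, 418997)))) = Mul(3, Add(-23513, Mul(-1, 574221))) = Mul(3, Add(-23513, -574221)) = Mul(3, -597734) = -1793202)
d = Rational(-1, 1793202) (d = Pow(-1793202, -1) = Rational(-1, 1793202) ≈ -5.5766e-7)
Mul(Add(-4790676, Add(Add(1535310, d), 1007636)), Pow(Add(-2998517, I), -1)) = Mul(Add(-4790676, Add(Add(1535310, Rational(-1, 1793202)), 1007636)), Pow(Add(-2998517, 98610), -1)) = Mul(Add(-4790676, Add(Rational(2753120962619, 1793202), 1007636)), Pow(-2899907, -1)) = Mul(Add(-4790676, Rational(4560015853091, 1793202)), Rational(-1, 2899907)) = Mul(Rational(-4030633931461, 1793202), Rational(-1, 2899907)) = Rational(4030633931461, 5200119032214)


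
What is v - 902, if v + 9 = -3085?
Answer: -3996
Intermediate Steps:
v = -3094 (v = -9 - 3085 = -3094)
v - 902 = -3094 - 902 = -3996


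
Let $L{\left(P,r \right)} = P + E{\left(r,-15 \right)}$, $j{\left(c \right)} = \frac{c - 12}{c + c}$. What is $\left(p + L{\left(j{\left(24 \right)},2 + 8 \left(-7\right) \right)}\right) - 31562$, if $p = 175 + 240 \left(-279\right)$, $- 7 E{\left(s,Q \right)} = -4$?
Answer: $- \frac{2753693}{28} \approx -98346.0$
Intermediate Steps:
$E{\left(s,Q \right)} = \frac{4}{7}$ ($E{\left(s,Q \right)} = \left(- \frac{1}{7}\right) \left(-4\right) = \frac{4}{7}$)
$j{\left(c \right)} = \frac{-12 + c}{2 c}$
$L{\left(P,r \right)} = \frac{4}{7} + P$ ($L{\left(P,r \right)} = P + \frac{4}{7} = \frac{4}{7} + P$)
$p = -66785$ ($p = 175 - 66960 = -66785$)
$\left(p + L{\left(j{\left(24 \right)},2 + 8 \left(-7\right) \right)}\right) - 31562 = \left(-66785 + \left(\frac{4}{7} + \frac{-12 + 24}{2 \cdot 24}\right)\right) - 31562 = \left(-66785 + \left(\frac{4}{7} + \frac{1}{2} \cdot \frac{1}{24} \cdot 12\right)\right) - 31562 = \left(-66785 + \left(\frac{4}{7} + \frac{1}{4}\right)\right) - 31562 = \left(-66785 + \frac{23}{28}\right) - 31562 = - \frac{1869957}{28} - 31562 = - \frac{2753693}{28}$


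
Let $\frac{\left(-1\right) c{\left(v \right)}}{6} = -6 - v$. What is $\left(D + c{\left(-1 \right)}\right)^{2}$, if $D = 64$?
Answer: $8836$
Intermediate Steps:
$c{\left(v \right)} = 36 + 6 v$ ($c{\left(v \right)} = - 6 \left(-6 - v\right) = 36 + 6 v$)
$\left(D + c{\left(-1 \right)}\right)^{2} = \left(64 + \left(36 + 6 \left(-1\right)\right)\right)^{2} = \left(64 + \left(36 - 6\right)\right)^{2} = \left(64 + 30\right)^{2} = 94^{2} = 8836$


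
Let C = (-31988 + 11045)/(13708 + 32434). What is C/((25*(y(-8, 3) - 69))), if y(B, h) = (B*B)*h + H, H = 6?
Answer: -6981/49602650 ≈ -0.00014074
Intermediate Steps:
C = -20943/46142 ≈ -0.45388
y(B, h) = 6 + h*B² (y(B, h) = (B*B)*h + 6 = B²*h + 6 = h*B² + 6 = 6 + h*B²)
C/((25*(y(-8, 3) - 69))) = -20943*1/(25*((6 + 3*(-8)²) - 69))/46142 = -20943*1/(25*((6 + 3*64) - 69))/46142 = -20943*1/(25*((6 + 192) - 69))/46142 = -20943*1/(25*(198 - 69))/46142 = -20943/(46142*(25*129)) = -20943/46142/3225 = -20943/46142*1/3225 = -6981/49602650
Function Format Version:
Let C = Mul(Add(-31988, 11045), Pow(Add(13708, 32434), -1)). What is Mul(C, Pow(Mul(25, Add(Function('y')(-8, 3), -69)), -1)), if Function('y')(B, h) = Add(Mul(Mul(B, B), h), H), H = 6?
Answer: Rational(-6981, 49602650) ≈ -0.00014074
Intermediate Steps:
C = Rational(-20943, 46142) (C = Mul(-20943, Pow(46142, -1)) = Mul(-20943, Rational(1, 46142)) = Rational(-20943, 46142) ≈ -0.45388)
Function('y')(B, h) = Add(6, Mul(h, Pow(B, 2))) (Function('y')(B, h) = Add(Mul(Mul(B, B), h), 6) = Add(Mul(Pow(B, 2), h), 6) = Add(Mul(h, Pow(B, 2)), 6) = Add(6, Mul(h, Pow(B, 2))))
Mul(C, Pow(Mul(25, Add(Function('y')(-8, 3), -69)), -1)) = Mul(Rational(-20943, 46142), Pow(Mul(25, Add(Add(6, Mul(3, Pow(-8, 2))), -69)), -1)) = Mul(Rational(-20943, 46142), Pow(Mul(25, Add(Add(6, Mul(3, 64)), -69)), -1)) = Mul(Rational(-20943, 46142), Pow(Mul(25, Add(Add(6, 192), -69)), -1)) = Mul(Rational(-20943, 46142), Pow(Mul(25, Add(198, -69)), -1)) = Mul(Rational(-20943, 46142), Pow(Mul(25, 129), -1)) = Mul(Rational(-20943, 46142), Pow(3225, -1)) = Mul(Rational(-20943, 46142), Rational(1, 3225)) = Rational(-6981, 49602650)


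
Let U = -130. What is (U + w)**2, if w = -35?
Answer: 27225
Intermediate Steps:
(U + w)**2 = (-130 - 35)**2 = (-165)**2 = 27225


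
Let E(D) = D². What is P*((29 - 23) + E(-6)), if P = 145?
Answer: 6090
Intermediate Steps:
P*((29 - 23) + E(-6)) = 145*((29 - 23) + (-6)²) = 145*(6 + 36) = 145*42 = 6090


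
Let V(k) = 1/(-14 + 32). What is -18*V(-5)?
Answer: -1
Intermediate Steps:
V(k) = 1/18
-18*V(-5) = -18*1/18 = -1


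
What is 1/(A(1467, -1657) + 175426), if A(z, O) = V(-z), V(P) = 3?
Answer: 1/175429 ≈ 5.7003e-6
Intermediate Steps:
A(z, O) = 3
1/(A(1467, -1657) + 175426) = 1/(3 + 175426) = 1/175429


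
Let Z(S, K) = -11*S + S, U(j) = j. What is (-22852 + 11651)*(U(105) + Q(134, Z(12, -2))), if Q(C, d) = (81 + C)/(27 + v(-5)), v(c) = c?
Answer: -28282525/22 ≈ -1.2856e+6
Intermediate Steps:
Z(S, K) = -10*S
Q(C, d) = 81/22 + C/22 (Q(C, d) = (81 + C)/(27 - 5) = (81 + C)/22 = (81 + C)*(1/22) = 81/22 + C/22)
(-22852 + 11651)*(U(105) + Q(134, Z(12, -2))) = (-22852 + 11651)*(105 + (81/22 + (1/22)*134)) = -11201*(105 + (81/22 + 67/11)) = -11201*(105 + 215/22) = -11201*2525/22 = -28282525/22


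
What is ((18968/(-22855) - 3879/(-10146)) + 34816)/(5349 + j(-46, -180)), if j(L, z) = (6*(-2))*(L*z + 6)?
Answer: -2691089359499/7272202875630 ≈ -0.37005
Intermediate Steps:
j(L, z) = -72 - 12*L*z (j(L, z) = -12*(6 + L*z) = -72 - 12*L*z)
((18968/(-22855) - 3879/(-10146)) + 34816)/(5349 + j(-46, -180)) = ((18968/(-22855) - 3879/(-10146)) + 34816)/(5349 + (-72 - 12*(-46)*(-180))) = ((18968*(-1/22855) - 3879*(-1/10146)) + 34816)/(5349 + (-72 - 99360)) = ((-18968/22855 + 1293/3382) + 34816)/(5349 - 99432) = (-34598261/77295610 + 34816)/(-94083) = (2691089359499/77295610)*(-1/94083) = -2691089359499/7272202875630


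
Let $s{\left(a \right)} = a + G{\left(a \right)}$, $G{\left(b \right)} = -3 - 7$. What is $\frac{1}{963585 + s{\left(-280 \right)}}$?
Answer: $\frac{1}{963295} \approx 1.0381 \cdot 10^{-6}$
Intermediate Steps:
$G{\left(b \right)} = -10$ ($G{\left(b \right)} = -3 - 7 = -10$)
$s{\left(a \right)} = -10 + a$ ($s{\left(a \right)} = a - 10 = -10 + a$)
$\frac{1}{963585 + s{\left(-280 \right)}} = \frac{1}{963585 - 290} = \frac{1}{963295}$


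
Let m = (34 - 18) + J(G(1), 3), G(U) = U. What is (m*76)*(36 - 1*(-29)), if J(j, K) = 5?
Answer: 103740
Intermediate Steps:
m = 21 (m = (34 - 18) + 5 = 16 + 5 = 21)
(m*76)*(36 - 1*(-29)) = (21*76)*(36 - 1*(-29)) = 1596*(36 + 29) = 1596*65 = 103740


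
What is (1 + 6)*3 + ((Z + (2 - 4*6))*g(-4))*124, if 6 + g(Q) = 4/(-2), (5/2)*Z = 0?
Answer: 21845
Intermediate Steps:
Z = 0 (Z = (⅖)*0 = 0)
g(Q) = -8 (g(Q) = -6 + 4/(-2) = -6 + 4*(-½) = -6 - 2 = -8)
(1 + 6)*3 + ((Z + (2 - 4*6))*g(-4))*124 = (1 + 6)*3 + ((0 + (2 - 4*6))*(-8))*124 = 7*3 + ((0 + (2 - 24))*(-8))*124 = 21 + ((0 - 22)*(-8))*124 = 21 - 22*(-8)*124 = 21 + 176*124 = 21 + 21824 = 21845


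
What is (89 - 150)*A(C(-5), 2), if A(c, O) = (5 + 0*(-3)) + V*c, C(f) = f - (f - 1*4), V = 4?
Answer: -1281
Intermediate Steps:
C(f) = 4 (C(f) = f - (f - 4) = f - (-4 + f) = f + (4 - f) = 4)
A(c, O) = 5 + 4*c (A(c, O) = (5 + 0*(-3)) + 4*c = (5 + 0) + 4*c = 5 + 4*c)
(89 - 150)*A(C(-5), 2) = (89 - 150)*(5 + 4*4) = -61*(5 + 16) = -61*21 = -1281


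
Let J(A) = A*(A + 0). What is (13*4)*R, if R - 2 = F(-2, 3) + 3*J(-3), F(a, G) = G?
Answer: 1664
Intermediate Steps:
J(A) = A² (J(A) = A*A = A²)
R = 32 (R = 2 + (3 + 3*(-3)²) = 2 + (3 + 3*9) = 2 + (3 + 27) = 2 + 30 = 32)
(13*4)*R = (13*4)*32 = 52*32 = 1664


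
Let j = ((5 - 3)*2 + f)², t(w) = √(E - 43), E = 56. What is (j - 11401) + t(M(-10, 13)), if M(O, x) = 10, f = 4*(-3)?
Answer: -11337 + √13 ≈ -11333.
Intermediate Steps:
f = -12
t(w) = √13 (t(w) = √(56 - 43) = √13)
j = 64 (j = ((5 - 3)*2 - 12)² = (2*2 - 12)² = (4 - 12)² = (-8)² = 64)
(j - 11401) + t(M(-10, 13)) = (64 - 11401) + √13 = -11337 + √13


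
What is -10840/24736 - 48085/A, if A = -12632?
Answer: 32890615/9764536 ≈ 3.3684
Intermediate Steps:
-10840/24736 - 48085/A = -10840/24736 - 48085/(-12632) = -10840*1/24736 - 48085*(-1/12632) = -1355/3092 + 48085/12632 = 32890615/9764536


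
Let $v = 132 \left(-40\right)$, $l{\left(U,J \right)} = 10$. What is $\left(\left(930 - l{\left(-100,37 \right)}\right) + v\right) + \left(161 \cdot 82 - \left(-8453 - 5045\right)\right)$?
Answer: $22340$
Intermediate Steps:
$v = -5280$
$\left(\left(930 - l{\left(-100,37 \right)}\right) + v\right) + \left(161 \cdot 82 - \left(-8453 - 5045\right)\right) = \left(\left(930 - 10\right) - 5280\right) + \left(161 \cdot 82 - \left(-8453 - 5045\right)\right) = \left(\left(930 - 10\right) - 5280\right) + \left(13202 - \left(-8453 - 5045\right)\right) = \left(920 - 5280\right) + \left(13202 - -13498\right) = -4360 + \left(13202 + 13498\right) = -4360 + 26700 = 22340$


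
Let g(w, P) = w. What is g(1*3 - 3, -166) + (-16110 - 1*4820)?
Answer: -20930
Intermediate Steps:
g(1*3 - 3, -166) + (-16110 - 1*4820) = (1*3 - 3) + (-16110 - 1*4820) = (3 - 3) + (-16110 - 4820) = 0 - 20930 = -20930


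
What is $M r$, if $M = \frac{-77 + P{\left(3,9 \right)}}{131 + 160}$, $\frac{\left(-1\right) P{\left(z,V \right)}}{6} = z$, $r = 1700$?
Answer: $- \frac{161500}{291} \approx -554.98$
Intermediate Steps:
$P{\left(z,V \right)} = - 6 z$
$M = - \frac{95}{291}$ ($M = \frac{-77 - 18}{131 + 160} = \frac{-77 - 18}{291} = \left(-95\right) \frac{1}{291} = - \frac{95}{291} \approx -0.32646$)
$M r = \left(- \frac{95}{291}\right) 1700 = - \frac{161500}{291}$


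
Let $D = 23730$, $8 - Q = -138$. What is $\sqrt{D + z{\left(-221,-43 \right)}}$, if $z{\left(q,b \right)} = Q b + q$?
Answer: $\sqrt{17231} \approx 131.27$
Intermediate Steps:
$Q = 146$ ($Q = 8 - -138 = 8 + 138 = 146$)
$z{\left(q,b \right)} = q + 146 b$ ($z{\left(q,b \right)} = 146 b + q = q + 146 b$)
$\sqrt{D + z{\left(-221,-43 \right)}} = \sqrt{23730 + \left(-221 + 146 \left(-43\right)\right)} = \sqrt{23730 - 6499} = \sqrt{17231}$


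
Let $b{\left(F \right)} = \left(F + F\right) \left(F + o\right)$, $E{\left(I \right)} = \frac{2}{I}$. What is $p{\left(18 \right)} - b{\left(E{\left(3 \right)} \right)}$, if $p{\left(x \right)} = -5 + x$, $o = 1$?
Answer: $\frac{97}{9} \approx 10.778$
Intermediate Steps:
$b{\left(F \right)} = 2 F \left(1 + F\right)$ ($b{\left(F \right)} = \left(F + F\right) \left(F + 1\right) = 2 F \left(1 + F\right)$)
$p{\left(18 \right)} - b{\left(E{\left(3 \right)} \right)} = \left(-5 + 18\right) - 2 \cdot \frac{2}{3} \left(1 + \frac{2}{3}\right) = 13 - 2 \cdot 2 \cdot \frac{1}{3} \left(1 + 2 \cdot \frac{1}{3}\right) = 13 - 2 \cdot \frac{2}{3} \left(1 + \frac{2}{3}\right) = 13 - 2 \cdot \frac{2}{3} \cdot \frac{5}{3} = 13 - \frac{20}{9} = \frac{97}{9}$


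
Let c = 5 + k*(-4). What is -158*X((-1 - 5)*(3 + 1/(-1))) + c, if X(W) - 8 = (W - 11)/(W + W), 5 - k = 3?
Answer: -17021/12 ≈ -1418.4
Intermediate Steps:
k = 2 (k = 5 - 1*3 = 5 - 3 = 2)
c = -3 (c = 5 + 2*(-4) = 5 - 8 = -3)
X(W) = 8 + (-11 + W)/(2*W) (X(W) = 8 + (W - 11)/(W + W) = 8 + (-11 + W)/((2*W)) = 8 + (-11 + W)*(1/(2*W)) = 8 + (-11 + W)/(2*W))
-158*X((-1 - 5)*(3 + 1/(-1))) + c = -79*(-11 + 17*((-1 - 5)*(3 + 1/(-1))))/((-1 - 5)*(3 + 1/(-1))) - 3 = -79*(-11 + 17*(-6*(3 - 1)))/((-6*(3 - 1))) - 3 = -79*(-11 + 17*(-6*2))/((-6*2)) - 3 = -79*(-11 + 17*(-12))/(-12) - 3 = -79*(-1)*(-11 - 204)/12 - 3 = -79*(-1)*(-215)/12 - 3 = -158*215/24 - 3 = -16985/12 - 3 = -17021/12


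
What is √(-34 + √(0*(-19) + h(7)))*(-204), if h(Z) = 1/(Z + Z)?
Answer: -102*I*√(6664 - 14*√14)/7 ≈ -1184.8*I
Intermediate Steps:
h(Z) = 1/(2*Z)
√(-34 + √(0*(-19) + h(7)))*(-204) = √(-34 + √(0*(-19) + (½)/7))*(-204) = √(-34 + √(0 + (½)*(⅐)))*(-204) = √(-34 + √(0 + 1/14))*(-204) = √(-34 + √(1/14))*(-204) = √(-34 + √14/14)*(-204) = -204*√(-34 + √14/14)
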